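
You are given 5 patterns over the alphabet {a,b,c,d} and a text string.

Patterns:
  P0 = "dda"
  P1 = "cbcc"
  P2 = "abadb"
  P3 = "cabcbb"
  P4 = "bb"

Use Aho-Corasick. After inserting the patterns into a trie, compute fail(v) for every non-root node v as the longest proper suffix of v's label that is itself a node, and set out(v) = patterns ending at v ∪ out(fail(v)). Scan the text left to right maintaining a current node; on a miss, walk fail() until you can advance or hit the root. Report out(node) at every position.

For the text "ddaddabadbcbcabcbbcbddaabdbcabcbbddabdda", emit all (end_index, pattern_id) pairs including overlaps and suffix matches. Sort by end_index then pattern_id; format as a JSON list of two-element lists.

Construct AC machine:
Trie nodes:
  n0 'ε': a→8 b→18 c→4 d→1
  n1 'd': d→2
  n2 'dd': a→3
  n3 'dda': ·  ←P0
  n4 'c': a→13 b→5
  n5 'cb': c→6
  n6 'cbc': c→7
  n7 'cbcc': ·  ←P1
  n8 'a': b→9
  n9 'ab': a→10
  n10 'aba': d→11
  n11 'abad': b→12
  n12 'abadb': ·  ←P2
  n13 'ca': b→14
  n14 'cab': c→15
  n15 'cabc': b→16
  n16 'cabcb': b→17
  n17 'cabcbb': ·  ←P3
  n18 'b': b→19
  n19 'bb': ·  ←P4

Failure links (BFS by depth):
  fail(1) 'd': from fail(0)=0 chase 'd': 0 ⇒ 0;  out=∅∪out(0)=∅
  fail(4) 'c': from fail(0)=0 chase 'c': 0 ⇒ 0;  out=∅∪out(0)=∅
  fail(8) 'a': from fail(0)=0 chase 'a': 0 ⇒ 0;  out=∅∪out(0)=∅
  fail(18) 'b': from fail(0)=0 chase 'b': 0 ⇒ 0;  out=∅∪out(0)=∅
  fail(2) 'dd': from fail(1)=0 chase 'd': 0 ⇒ 1;  out=∅∪out(1)=∅
  fail(5) 'cb': from fail(4)=0 chase 'b': 0 ⇒ 18;  out=∅∪out(18)=∅
  fail(9) 'ab': from fail(8)=0 chase 'b': 0 ⇒ 18;  out=∅∪out(18)=∅
  fail(13) 'ca': from fail(4)=0 chase 'a': 0 ⇒ 8;  out=∅∪out(8)=∅
  fail(19) 'bb': from fail(18)=0 chase 'b': 0 ⇒ 18;  out={4}∪out(18)={4}
  fail(3) 'dda': from fail(2)=1 chase 'a': 1→0 ⇒ 8;  out={0}∪out(8)={0}
  fail(6) 'cbc': from fail(5)=18 chase 'c': 18→0 ⇒ 4;  out=∅∪out(4)=∅
  fail(10) 'aba': from fail(9)=18 chase 'a': 18→0 ⇒ 8;  out=∅∪out(8)=∅
  fail(14) 'cab': from fail(13)=8 chase 'b': 8 ⇒ 9;  out=∅∪out(9)=∅
  fail(7) 'cbcc': from fail(6)=4 chase 'c': 4→0 ⇒ 4;  out={1}∪out(4)={1}
  fail(11) 'abad': from fail(10)=8 chase 'd': 8→0 ⇒ 1;  out=∅∪out(1)=∅
  fail(15) 'cabc': from fail(14)=9 chase 'c': 9→18→0 ⇒ 4;  out=∅∪out(4)=∅
  fail(12) 'abadb': from fail(11)=1 chase 'b': 1→0 ⇒ 18;  out={2}∪out(18)={2}
  fail(16) 'cabcb': from fail(15)=4 chase 'b': 4 ⇒ 5;  out=∅∪out(5)=∅
  fail(17) 'cabcbb': from fail(16)=5 chase 'b': 5→18 ⇒ 19;  out={3}∪out(19)={3,4}

Text stream:
[0] read 'd'  n0⇒n1
[1] read 'd'  n1⇒n2
[2] read 'a'  n2⇒n3  → match P0@[0:2]
[3] read 'd'  n3⇒n1 (fail-walked)
[4] read 'd'  n1⇒n2
[5] read 'a'  n2⇒n3  → match P0@[3:5]
[6] read 'b'  n3⇒n9 (fail-walked)
[7] read 'a'  n9⇒n10
[8] read 'd'  n10⇒n11
[9] read 'b'  n11⇒n12  → match P2@[5:9]
[10] read 'c'  n12⇒n4 (fail-walked)
[11] read 'b'  n4⇒n5
[12] read 'c'  n5⇒n6
[13] read 'a'  n6⇒n13 (fail-walked)
[14] read 'b'  n13⇒n14
[15] read 'c'  n14⇒n15
[16] read 'b'  n15⇒n16
[17] read 'b'  n16⇒n17  → match P3@[12:17],P4@[16:17]
[18] read 'c'  n17⇒n4 (fail-walked)
[19] read 'b'  n4⇒n5
[20] read 'd'  n5⇒n1 (fail-walked)
[21] read 'd'  n1⇒n2
[22] read 'a'  n2⇒n3  → match P0@[20:22]
[23] read 'a'  n3⇒n8 (fail-walked)
[24] read 'b'  n8⇒n9
[25] read 'd'  n9⇒n1 (fail-walked)
[26] read 'b'  n1⇒n18 (fail-walked)
[27] read 'c'  n18⇒n4 (fail-walked)
[28] read 'a'  n4⇒n13
[29] read 'b'  n13⇒n14
[30] read 'c'  n14⇒n15
[31] read 'b'  n15⇒n16
[32] read 'b'  n16⇒n17  → match P3@[27:32],P4@[31:32]
[33] read 'd'  n17⇒n1 (fail-walked)
[34] read 'd'  n1⇒n2
[35] read 'a'  n2⇒n3  → match P0@[33:35]
[36] read 'b'  n3⇒n9 (fail-walked)
[37] read 'd'  n9⇒n1 (fail-walked)
[38] read 'd'  n1⇒n2
[39] read 'a'  n2⇒n3  → match P0@[37:39]

Matches: [[2,0],[5,0],[9,2],[17,3],[17,4],[22,0],[32,3],[32,4],[35,0],[39,0]]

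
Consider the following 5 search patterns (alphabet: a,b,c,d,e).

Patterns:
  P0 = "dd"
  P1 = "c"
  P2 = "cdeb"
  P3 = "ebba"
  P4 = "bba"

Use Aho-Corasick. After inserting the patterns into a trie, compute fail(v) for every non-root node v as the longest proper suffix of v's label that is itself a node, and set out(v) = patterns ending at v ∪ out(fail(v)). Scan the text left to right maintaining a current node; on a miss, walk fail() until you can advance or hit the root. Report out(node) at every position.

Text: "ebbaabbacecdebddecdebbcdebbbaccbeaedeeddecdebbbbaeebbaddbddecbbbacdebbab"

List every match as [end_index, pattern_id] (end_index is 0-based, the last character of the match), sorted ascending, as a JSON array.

Construct AC machine:
Trie (insert patterns):
  n0 'ε': b→11 c→3 d→1 e→7
  n1 'd': d→2
  n2 'dd': ·  ←P0
  n3 'c': d→4  ←P1
  n4 'cd': e→5
  n5 'cde': b→6
  n6 'cdeb': ·  ←P2
  n7 'e': b→8
  n8 'eb': b→9
  n9 'ebb': a→10
  n10 'ebba': ·  ←P3
  n11 'b': b→12
  n12 'bb': a→13
  n13 'bba': ·  ←P4

BFS fail/out derivation:
  fail(1) 'd': from fail(0)=0 chase 'd': 0 ⇒ 0;  out=∅∪out(0)=∅
  fail(3) 'c': from fail(0)=0 chase 'c': 0 ⇒ 0;  out={1}∪out(0)={1}
  fail(7) 'e': from fail(0)=0 chase 'e': 0 ⇒ 0;  out=∅∪out(0)=∅
  fail(11) 'b': from fail(0)=0 chase 'b': 0 ⇒ 0;  out=∅∪out(0)=∅
  fail(2) 'dd': from fail(1)=0 chase 'd': 0 ⇒ 1;  out={0}∪out(1)={0}
  fail(4) 'cd': from fail(3)=0 chase 'd': 0 ⇒ 1;  out=∅∪out(1)=∅
  fail(8) 'eb': from fail(7)=0 chase 'b': 0 ⇒ 11;  out=∅∪out(11)=∅
  fail(12) 'bb': from fail(11)=0 chase 'b': 0 ⇒ 11;  out=∅∪out(11)=∅
  fail(5) 'cde': from fail(4)=1 chase 'e': 1→0 ⇒ 7;  out=∅∪out(7)=∅
  fail(9) 'ebb': from fail(8)=11 chase 'b': 11 ⇒ 12;  out=∅∪out(12)=∅
  fail(13) 'bba': from fail(12)=11 chase 'a': 11→0 ⇒ 0;  out={4}∪out(0)={4}
  fail(6) 'cdeb': from fail(5)=7 chase 'b': 7 ⇒ 8;  out={2}∪out(8)={2}
  fail(10) 'ebba': from fail(9)=12 chase 'a': 12 ⇒ 13;  out={3}∪out(13)={3,4}

Run:
pos 0 'e': at 7
pos 1 'b': at 8
pos 2 'b': at 9
pos 3 'a': at 10  emit P3@[0:3],P4@[1:3]
pos 4 'a': at 0 (fail-walked)
pos 5 'b': at 11
pos 6 'b': at 12
pos 7 'a': at 13  emit P4@[5:7]
pos 8 'c': at 3 (fail-walked)  emit P1@[8:8]
pos 9 'e': at 7 (fail-walked)
pos 10 'c': at 3 (fail-walked)  emit P1@[10:10]
pos 11 'd': at 4
pos 12 'e': at 5
pos 13 'b': at 6  emit P2@[10:13]
pos 14 'd': at 1 (fail-walked)
pos 15 'd': at 2  emit P0@[14:15]
pos 16 'e': at 7 (fail-walked)
pos 17 'c': at 3 (fail-walked)  emit P1@[17:17]
pos 18 'd': at 4
pos 19 'e': at 5
pos 20 'b': at 6  emit P2@[17:20]
pos 21 'b': at 9 (fail-walked)
pos 22 'c': at 3 (fail-walked)  emit P1@[22:22]
pos 23 'd': at 4
pos 24 'e': at 5
pos 25 'b': at 6  emit P2@[22:25]
pos 26 'b': at 9 (fail-walked)
pos 27 'b': at 12 (fail-walked)
pos 28 'a': at 13  emit P4@[26:28]
pos 29 'c': at 3 (fail-walked)  emit P1@[29:29]
pos 30 'c': at 3 (fail-walked)  emit P1@[30:30]
pos 31 'b': at 11 (fail-walked)
pos 32 'e': at 7 (fail-walked)
pos 33 'a': at 0 (fail-walked)
pos 34 'e': at 7
pos 35 'd': at 1 (fail-walked)
pos 36 'e': at 7 (fail-walked)
pos 37 'e': at 7 (fail-walked)
pos 38 'd': at 1 (fail-walked)
pos 39 'd': at 2  emit P0@[38:39]
pos 40 'e': at 7 (fail-walked)
pos 41 'c': at 3 (fail-walked)  emit P1@[41:41]
pos 42 'd': at 4
pos 43 'e': at 5
pos 44 'b': at 6  emit P2@[41:44]
pos 45 'b': at 9 (fail-walked)
pos 46 'b': at 12 (fail-walked)
pos 47 'b': at 12 (fail-walked)
pos 48 'a': at 13  emit P4@[46:48]
pos 49 'e': at 7 (fail-walked)
pos 50 'e': at 7 (fail-walked)
pos 51 'b': at 8
pos 52 'b': at 9
pos 53 'a': at 10  emit P3@[50:53],P4@[51:53]
pos 54 'd': at 1 (fail-walked)
pos 55 'd': at 2  emit P0@[54:55]
pos 56 'b': at 11 (fail-walked)
pos 57 'd': at 1 (fail-walked)
pos 58 'd': at 2  emit P0@[57:58]
pos 59 'e': at 7 (fail-walked)
pos 60 'c': at 3 (fail-walked)  emit P1@[60:60]
pos 61 'b': at 11 (fail-walked)
pos 62 'b': at 12
pos 63 'b': at 12 (fail-walked)
pos 64 'a': at 13  emit P4@[62:64]
pos 65 'c': at 3 (fail-walked)  emit P1@[65:65]
pos 66 'd': at 4
pos 67 'e': at 5
pos 68 'b': at 6  emit P2@[65:68]
pos 69 'b': at 9 (fail-walked)
pos 70 'a': at 10  emit P3@[67:70],P4@[68:70]
pos 71 'b': at 11 (fail-walked)

All matches (sorted): [[3,3],[3,4],[7,4],[8,1],[10,1],[13,2],[15,0],[17,1],[20,2],[22,1],[25,2],[28,4],[29,1],[30,1],[39,0],[41,1],[44,2],[48,4],[53,3],[53,4],[55,0],[58,0],[60,1],[64,4],[65,1],[68,2],[70,3],[70,4]]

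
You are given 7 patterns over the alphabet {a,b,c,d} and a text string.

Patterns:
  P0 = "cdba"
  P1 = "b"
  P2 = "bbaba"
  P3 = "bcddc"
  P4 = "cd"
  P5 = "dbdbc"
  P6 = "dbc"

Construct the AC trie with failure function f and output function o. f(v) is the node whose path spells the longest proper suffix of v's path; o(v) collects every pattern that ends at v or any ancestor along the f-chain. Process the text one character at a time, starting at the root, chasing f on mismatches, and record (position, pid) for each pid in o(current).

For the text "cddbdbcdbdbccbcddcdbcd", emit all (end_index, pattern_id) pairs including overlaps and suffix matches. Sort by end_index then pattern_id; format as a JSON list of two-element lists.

Build:
Trie nodes:
  n0 'ε': b→5 c→1 d→14
  n1 'c': d→2
  n2 'cd': b→3  ←P4
  n3 'cdb': a→4
  n4 'cdba': ·  ←P0
  n5 'b': b→6 c→10  ←P1
  n6 'bb': a→7
  n7 'bba': b→8
  n8 'bbab': a→9
  n9 'bbaba': ·  ←P2
  n10 'bc': d→11
  n11 'bcd': d→12
  n12 'bcdd': c→13
  n13 'bcddc': ·  ←P3
  n14 'd': b→15
  n15 'db': c→19 d→16
  n16 'dbd': b→17
  n17 'dbdb': c→18
  n18 'dbdbc': ·  ←P5
  n19 'dbc': ·  ←P6

Failure links (BFS by depth):
  fail(1) 'c': from fail(0)=0 chase 'c': 0 ⇒ 0;  out=∅∪out(0)=∅
  fail(5) 'b': from fail(0)=0 chase 'b': 0 ⇒ 0;  out={1}∪out(0)={1}
  fail(14) 'd': from fail(0)=0 chase 'd': 0 ⇒ 0;  out=∅∪out(0)=∅
  fail(2) 'cd': from fail(1)=0 chase 'd': 0 ⇒ 14;  out={4}∪out(14)={4}
  fail(6) 'bb': from fail(5)=0 chase 'b': 0 ⇒ 5;  out=∅∪out(5)={1}
  fail(10) 'bc': from fail(5)=0 chase 'c': 0 ⇒ 1;  out=∅∪out(1)=∅
  fail(15) 'db': from fail(14)=0 chase 'b': 0 ⇒ 5;  out=∅∪out(5)={1}
  fail(3) 'cdb': from fail(2)=14 chase 'b': 14 ⇒ 15;  out=∅∪out(15)={1}
  fail(7) 'bba': from fail(6)=5 chase 'a': 5→0 ⇒ 0;  out=∅∪out(0)=∅
  fail(11) 'bcd': from fail(10)=1 chase 'd': 1 ⇒ 2;  out=∅∪out(2)={4}
  fail(16) 'dbd': from fail(15)=5 chase 'd': 5→0 ⇒ 14;  out=∅∪out(14)=∅
  fail(19) 'dbc': from fail(15)=5 chase 'c': 5 ⇒ 10;  out={6}∪out(10)={6}
  fail(4) 'cdba': from fail(3)=15 chase 'a': 15→5→0 ⇒ 0;  out={0}∪out(0)={0}
  fail(8) 'bbab': from fail(7)=0 chase 'b': 0 ⇒ 5;  out=∅∪out(5)={1}
  fail(12) 'bcdd': from fail(11)=2 chase 'd': 2→14→0 ⇒ 14;  out=∅∪out(14)=∅
  fail(17) 'dbdb': from fail(16)=14 chase 'b': 14 ⇒ 15;  out=∅∪out(15)={1}
  fail(9) 'bbaba': from fail(8)=5 chase 'a': 5→0 ⇒ 0;  out={2}∪out(0)={2}
  fail(13) 'bcddc': from fail(12)=14 chase 'c': 14→0 ⇒ 1;  out={3}∪out(1)={3}
  fail(18) 'dbdbc': from fail(17)=15 chase 'c': 15 ⇒ 19;  out={5}∪out(19)={5,6}

Run:
[0] read 'c'  n0⇒n1
[1] read 'd'  n1⇒n2  emit P4@[0:1]
[2] read 'd'  n2⇒n14 (fail-walked)
[3] read 'b'  n14⇒n15  emit P1@[3:3]
[4] read 'd'  n15⇒n16
[5] read 'b'  n16⇒n17  emit P1@[5:5]
[6] read 'c'  n17⇒n18  emit P5@[2:6],P6@[4:6]
[7] read 'd'  n18⇒n11 (fail-walked)  emit P4@[6:7]
[8] read 'b'  n11⇒n3 (fail-walked)  emit P1@[8:8]
[9] read 'd'  n3⇒n16 (fail-walked)
[10] read 'b'  n16⇒n17  emit P1@[10:10]
[11] read 'c'  n17⇒n18  emit P5@[7:11],P6@[9:11]
[12] read 'c'  n18⇒n1 (fail-walked)
[13] read 'b'  n1⇒n5 (fail-walked)  emit P1@[13:13]
[14] read 'c'  n5⇒n10
[15] read 'd'  n10⇒n11  emit P4@[14:15]
[16] read 'd'  n11⇒n12
[17] read 'c'  n12⇒n13  emit P3@[13:17]
[18] read 'd'  n13⇒n2 (fail-walked)  emit P4@[17:18]
[19] read 'b'  n2⇒n3  emit P1@[19:19]
[20] read 'c'  n3⇒n19 (fail-walked)  emit P6@[18:20]
[21] read 'd'  n19⇒n11 (fail-walked)  emit P4@[20:21]

Matches: [[1,4],[3,1],[5,1],[6,5],[6,6],[7,4],[8,1],[10,1],[11,5],[11,6],[13,1],[15,4],[17,3],[18,4],[19,1],[20,6],[21,4]]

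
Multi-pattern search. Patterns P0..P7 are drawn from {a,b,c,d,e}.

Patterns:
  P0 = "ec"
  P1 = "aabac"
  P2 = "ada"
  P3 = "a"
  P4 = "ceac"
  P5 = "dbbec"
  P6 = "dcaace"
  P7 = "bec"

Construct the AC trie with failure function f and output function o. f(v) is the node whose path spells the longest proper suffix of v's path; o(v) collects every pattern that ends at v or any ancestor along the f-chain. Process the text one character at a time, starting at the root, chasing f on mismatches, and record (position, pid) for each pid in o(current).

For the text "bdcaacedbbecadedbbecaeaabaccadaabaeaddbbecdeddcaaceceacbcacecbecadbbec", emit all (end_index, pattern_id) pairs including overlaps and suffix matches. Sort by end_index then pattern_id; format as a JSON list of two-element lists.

Construct AC machine:
Trie nodes:
  0='ε' goto a→3 b→24 c→10 d→14 e→1
  1='e' goto c→2
  2='ec' goto ·  ←P0
  3='a' goto a→4 d→8  ←P3
  4='aa' goto b→5
  5='aab' goto a→6
  6='aaba' goto c→7
  7='aabac' goto ·  ←P1
  8='ad' goto a→9
  9='ada' goto ·  ←P2
  10='c' goto e→11
  11='ce' goto a→12
  12='cea' goto c→13
  13='ceac' goto ·  ←P4
  14='d' goto b→15 c→19
  15='db' goto b→16
  16='dbb' goto e→17
  17='dbbe' goto c→18
  18='dbbec' goto ·  ←P5
  19='dc' goto a→20
  20='dca' goto a→21
  21='dcaa' goto c→22
  22='dcaac' goto e→23
  23='dcaace' goto ·  ←P6
  24='b' goto e→25
  25='be' goto c→26
  26='bec' goto ·  ←P7

Failure links (BFS by depth):
  fail(1) 'e': from fail(0)=0 chase 'e': 0 ⇒ 0;  out=∅∪out(0)=∅
  fail(3) 'a': from fail(0)=0 chase 'a': 0 ⇒ 0;  out={3}∪out(0)={3}
  fail(10) 'c': from fail(0)=0 chase 'c': 0 ⇒ 0;  out=∅∪out(0)=∅
  fail(14) 'd': from fail(0)=0 chase 'd': 0 ⇒ 0;  out=∅∪out(0)=∅
  fail(24) 'b': from fail(0)=0 chase 'b': 0 ⇒ 0;  out=∅∪out(0)=∅
  fail(2) 'ec': from fail(1)=0 chase 'c': 0 ⇒ 10;  out={0}∪out(10)={0}
  fail(4) 'aa': from fail(3)=0 chase 'a': 0 ⇒ 3;  out=∅∪out(3)={3}
  fail(8) 'ad': from fail(3)=0 chase 'd': 0 ⇒ 14;  out=∅∪out(14)=∅
  fail(11) 'ce': from fail(10)=0 chase 'e': 0 ⇒ 1;  out=∅∪out(1)=∅
  fail(15) 'db': from fail(14)=0 chase 'b': 0 ⇒ 24;  out=∅∪out(24)=∅
  fail(19) 'dc': from fail(14)=0 chase 'c': 0 ⇒ 10;  out=∅∪out(10)=∅
  fail(25) 'be': from fail(24)=0 chase 'e': 0 ⇒ 1;  out=∅∪out(1)=∅
  fail(5) 'aab': from fail(4)=3 chase 'b': 3→0 ⇒ 24;  out=∅∪out(24)=∅
  fail(9) 'ada': from fail(8)=14 chase 'a': 14→0 ⇒ 3;  out={2}∪out(3)={2,3}
  fail(12) 'cea': from fail(11)=1 chase 'a': 1→0 ⇒ 3;  out=∅∪out(3)={3}
  fail(16) 'dbb': from fail(15)=24 chase 'b': 24→0 ⇒ 24;  out=∅∪out(24)=∅
  fail(20) 'dca': from fail(19)=10 chase 'a': 10→0 ⇒ 3;  out=∅∪out(3)={3}
  fail(26) 'bec': from fail(25)=1 chase 'c': 1 ⇒ 2;  out={7}∪out(2)={0,7}
  fail(6) 'aaba': from fail(5)=24 chase 'a': 24→0 ⇒ 3;  out=∅∪out(3)={3}
  fail(13) 'ceac': from fail(12)=3 chase 'c': 3→0 ⇒ 10;  out={4}∪out(10)={4}
  fail(17) 'dbbe': from fail(16)=24 chase 'e': 24 ⇒ 25;  out=∅∪out(25)=∅
  fail(21) 'dcaa': from fail(20)=3 chase 'a': 3 ⇒ 4;  out=∅∪out(4)={3}
  fail(7) 'aabac': from fail(6)=3 chase 'c': 3→0 ⇒ 10;  out={1}∪out(10)={1}
  fail(18) 'dbbec': from fail(17)=25 chase 'c': 25 ⇒ 26;  out={5}∪out(26)={0,5,7}
  fail(22) 'dcaac': from fail(21)=4 chase 'c': 4→3→0 ⇒ 10;  out=∅∪out(10)=∅
  fail(23) 'dcaace': from fail(22)=10 chase 'e': 10 ⇒ 11;  out={6}∪out(11)={6}

Run:
i=0 'b': node 0→24
i=1 'd': node 24→14 ·f
i=2 'c': node 14→19
i=3 'a': node 19→20  ** P3@[3:3]
i=4 'a': node 20→21  ** P3@[4:4]
i=5 'c': node 21→22
i=6 'e': node 22→23  ** P6@[1:6]
i=7 'd': node 23→14 ·f
i=8 'b': node 14→15
i=9 'b': node 15→16
i=10 'e': node 16→17
i=11 'c': node 17→18  ** P0@[10:11],P5@[7:11],P7@[9:11]
i=12 'a': node 18→3 ·f  ** P3@[12:12]
i=13 'd': node 3→8
i=14 'e': node 8→1 ·f
i=15 'd': node 1→14 ·f
i=16 'b': node 14→15
i=17 'b': node 15→16
i=18 'e': node 16→17
i=19 'c': node 17→18  ** P0@[18:19],P5@[15:19],P7@[17:19]
i=20 'a': node 18→3 ·f  ** P3@[20:20]
i=21 'e': node 3→1 ·f
i=22 'a': node 1→3 ·f  ** P3@[22:22]
i=23 'a': node 3→4  ** P3@[23:23]
i=24 'b': node 4→5
i=25 'a': node 5→6  ** P3@[25:25]
i=26 'c': node 6→7  ** P1@[22:26]
i=27 'c': node 7→10 ·f
i=28 'a': node 10→3 ·f  ** P3@[28:28]
i=29 'd': node 3→8
i=30 'a': node 8→9  ** P2@[28:30],P3@[30:30]
i=31 'a': node 9→4 ·f  ** P3@[31:31]
i=32 'b': node 4→5
i=33 'a': node 5→6  ** P3@[33:33]
i=34 'e': node 6→1 ·f
i=35 'a': node 1→3 ·f  ** P3@[35:35]
i=36 'd': node 3→8
i=37 'd': node 8→14 ·f
i=38 'b': node 14→15
i=39 'b': node 15→16
i=40 'e': node 16→17
i=41 'c': node 17→18  ** P0@[40:41],P5@[37:41],P7@[39:41]
i=42 'd': node 18→14 ·f
i=43 'e': node 14→1 ·f
i=44 'd': node 1→14 ·f
i=45 'd': node 14→14 ·f
i=46 'c': node 14→19
i=47 'a': node 19→20  ** P3@[47:47]
i=48 'a': node 20→21  ** P3@[48:48]
i=49 'c': node 21→22
i=50 'e': node 22→23  ** P6@[45:50]
i=51 'c': node 23→2 ·f  ** P0@[50:51]
i=52 'e': node 2→11 ·f
i=53 'a': node 11→12  ** P3@[53:53]
i=54 'c': node 12→13  ** P4@[51:54]
i=55 'b': node 13→24 ·f
i=56 'c': node 24→10 ·f
i=57 'a': node 10→3 ·f  ** P3@[57:57]
i=58 'c': node 3→10 ·f
i=59 'e': node 10→11
i=60 'c': node 11→2 ·f  ** P0@[59:60]
i=61 'b': node 2→24 ·f
i=62 'e': node 24→25
i=63 'c': node 25→26  ** P0@[62:63],P7@[61:63]
i=64 'a': node 26→3 ·f  ** P3@[64:64]
i=65 'd': node 3→8
i=66 'b': node 8→15 ·f
i=67 'b': node 15→16
i=68 'e': node 16→17
i=69 'c': node 17→18  ** P0@[68:69],P5@[65:69],P7@[67:69]

Matches: [[3,3],[4,3],[6,6],[11,0],[11,5],[11,7],[12,3],[19,0],[19,5],[19,7],[20,3],[22,3],[23,3],[25,3],[26,1],[28,3],[30,2],[30,3],[31,3],[33,3],[35,3],[41,0],[41,5],[41,7],[47,3],[48,3],[50,6],[51,0],[53,3],[54,4],[57,3],[60,0],[63,0],[63,7],[64,3],[69,0],[69,5],[69,7]]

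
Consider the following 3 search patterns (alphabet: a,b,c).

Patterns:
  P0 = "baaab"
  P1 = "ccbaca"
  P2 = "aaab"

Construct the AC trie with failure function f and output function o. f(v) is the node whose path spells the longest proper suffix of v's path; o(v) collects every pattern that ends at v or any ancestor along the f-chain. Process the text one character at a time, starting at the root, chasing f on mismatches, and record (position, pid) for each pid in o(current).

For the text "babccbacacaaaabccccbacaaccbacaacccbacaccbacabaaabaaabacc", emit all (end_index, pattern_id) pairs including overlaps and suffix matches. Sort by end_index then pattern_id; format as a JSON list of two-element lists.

Construct AC machine:
Trie nodes:
  0='ε' goto a→12 b→1 c→6
  1='b' goto a→2
  2='ba' goto a→3
  3='baa' goto a→4
  4='baaa' goto b→5
  5='baaab' goto ·  [P0 ends]
  6='c' goto c→7
  7='cc' goto b→8
  8='ccb' goto a→9
  9='ccba' goto c→10
  10='ccbac' goto a→11
  11='ccbaca' goto ·  [P1 ends]
  12='a' goto a→13
  13='aa' goto a→14
  14='aaa' goto b→15
  15='aaab' goto ·  [P2 ends]

Failure links (BFS by depth):
  fail(1) 'b': from fail(0)=0 chase 'b': 0 ⇒ 0;  out=∅∪out(0)=∅
  fail(6) 'c': from fail(0)=0 chase 'c': 0 ⇒ 0;  out=∅∪out(0)=∅
  fail(12) 'a': from fail(0)=0 chase 'a': 0 ⇒ 0;  out=∅∪out(0)=∅
  fail(2) 'ba': from fail(1)=0 chase 'a': 0 ⇒ 12;  out=∅∪out(12)=∅
  fail(7) 'cc': from fail(6)=0 chase 'c': 0 ⇒ 6;  out=∅∪out(6)=∅
  fail(13) 'aa': from fail(12)=0 chase 'a': 0 ⇒ 12;  out=∅∪out(12)=∅
  fail(3) 'baa': from fail(2)=12 chase 'a': 12 ⇒ 13;  out=∅∪out(13)=∅
  fail(8) 'ccb': from fail(7)=6 chase 'b': 6→0 ⇒ 1;  out=∅∪out(1)=∅
  fail(14) 'aaa': from fail(13)=12 chase 'a': 12 ⇒ 13;  out=∅∪out(13)=∅
  fail(4) 'baaa': from fail(3)=13 chase 'a': 13 ⇒ 14;  out=∅∪out(14)=∅
  fail(9) 'ccba': from fail(8)=1 chase 'a': 1 ⇒ 2;  out=∅∪out(2)=∅
  fail(15) 'aaab': from fail(14)=13 chase 'b': 13→12→0 ⇒ 1;  out={2}∪out(1)={2}
  fail(5) 'baaab': from fail(4)=14 chase 'b': 14 ⇒ 15;  out={0}∪out(15)={0,2}
  fail(10) 'ccbac': from fail(9)=2 chase 'c': 2→12→0 ⇒ 6;  out=∅∪out(6)=∅
  fail(11) 'ccbaca': from fail(10)=6 chase 'a': 6→0 ⇒ 12;  out={1}∪out(12)={1}

Run:
[0] read 'b'  n0⇒n1
[1] read 'a'  n1⇒n2
[2] read 'b'  n2⇒n1 (fail-walked)
[3] read 'c'  n1⇒n6 (fail-walked)
[4] read 'c'  n6⇒n7
[5] read 'b'  n7⇒n8
[6] read 'a'  n8⇒n9
[7] read 'c'  n9⇒n10
[8] read 'a'  n10⇒n11  emit P1@[3:8]
[9] read 'c'  n11⇒n6 (fail-walked)
[10] read 'a'  n6⇒n12 (fail-walked)
[11] read 'a'  n12⇒n13
[12] read 'a'  n13⇒n14
[13] read 'a'  n14⇒n14 (fail-walked)
[14] read 'b'  n14⇒n15  emit P2@[11:14]
[15] read 'c'  n15⇒n6 (fail-walked)
[16] read 'c'  n6⇒n7
[17] read 'c'  n7⇒n7 (fail-walked)
[18] read 'c'  n7⇒n7 (fail-walked)
[19] read 'b'  n7⇒n8
[20] read 'a'  n8⇒n9
[21] read 'c'  n9⇒n10
[22] read 'a'  n10⇒n11  emit P1@[17:22]
[23] read 'a'  n11⇒n13 (fail-walked)
[24] read 'c'  n13⇒n6 (fail-walked)
[25] read 'c'  n6⇒n7
[26] read 'b'  n7⇒n8
[27] read 'a'  n8⇒n9
[28] read 'c'  n9⇒n10
[29] read 'a'  n10⇒n11  emit P1@[24:29]
[30] read 'a'  n11⇒n13 (fail-walked)
[31] read 'c'  n13⇒n6 (fail-walked)
[32] read 'c'  n6⇒n7
[33] read 'c'  n7⇒n7 (fail-walked)
[34] read 'b'  n7⇒n8
[35] read 'a'  n8⇒n9
[36] read 'c'  n9⇒n10
[37] read 'a'  n10⇒n11  emit P1@[32:37]
[38] read 'c'  n11⇒n6 (fail-walked)
[39] read 'c'  n6⇒n7
[40] read 'b'  n7⇒n8
[41] read 'a'  n8⇒n9
[42] read 'c'  n9⇒n10
[43] read 'a'  n10⇒n11  emit P1@[38:43]
[44] read 'b'  n11⇒n1 (fail-walked)
[45] read 'a'  n1⇒n2
[46] read 'a'  n2⇒n3
[47] read 'a'  n3⇒n4
[48] read 'b'  n4⇒n5  emit P0@[44:48],P2@[45:48]
[49] read 'a'  n5⇒n2 (fail-walked)
[50] read 'a'  n2⇒n3
[51] read 'a'  n3⇒n4
[52] read 'b'  n4⇒n5  emit P0@[48:52],P2@[49:52]
[53] read 'a'  n5⇒n2 (fail-walked)
[54] read 'c'  n2⇒n6 (fail-walked)
[55] read 'c'  n6⇒n7

Result: [[8,1],[14,2],[22,1],[29,1],[37,1],[43,1],[48,0],[48,2],[52,0],[52,2]]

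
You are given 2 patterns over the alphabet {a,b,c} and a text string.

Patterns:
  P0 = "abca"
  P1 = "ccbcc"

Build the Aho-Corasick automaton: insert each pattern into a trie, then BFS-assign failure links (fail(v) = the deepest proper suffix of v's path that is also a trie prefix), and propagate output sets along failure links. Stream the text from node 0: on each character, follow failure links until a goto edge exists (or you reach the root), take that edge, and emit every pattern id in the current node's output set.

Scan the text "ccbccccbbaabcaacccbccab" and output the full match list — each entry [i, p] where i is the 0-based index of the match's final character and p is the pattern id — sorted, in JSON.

Build automaton:
Trie (insert patterns):
  n0 'ε': a→1 c→5
  n1 'a': b→2
  n2 'ab': c→3
  n3 'abc': a→4
  n4 'abca': ·  [P0 ends]
  n5 'c': c→6
  n6 'cc': b→7
  n7 'ccb': c→8
  n8 'ccbc': c→9
  n9 'ccbcc': ·  [P1 ends]

BFS fail/out derivation:
  n1('a'): parent n0 fail=0; on 'a' 0 → fail=0;  out ∅∪∅=∅
  n5('c'): parent n0 fail=0; on 'c' 0 → fail=0;  out ∅∪∅=∅
  n2('ab'): parent n1 fail=0; on 'b' 0 → fail=0;  out ∅∪∅=∅
  n6('cc'): parent n5 fail=0; on 'c' 0 → fail=5;  out ∅∪∅=∅
  n3('abc'): parent n2 fail=0; on 'c' 0 → fail=5;  out ∅∪∅=∅
  n7('ccb'): parent n6 fail=5; on 'b' 5→0 → fail=0;  out ∅∪∅=∅
  n4('abca'): parent n3 fail=5; on 'a' 5→0 → fail=1;  out {0}∪∅={0}
  n8('ccbc'): parent n7 fail=0; on 'c' 0 → fail=5;  out ∅∪∅=∅
  n9('ccbcc'): parent n8 fail=5; on 'c' 5 → fail=6;  out {1}∪∅={1}

Text stream:
pos 0 'c': at 5
pos 1 'c': at 6
pos 2 'b': at 7
pos 3 'c': at 8
pos 4 'c': at 9  emit P1@[0:4]
pos 5 'c': at 6 ·f
pos 6 'c': at 6 ·f
pos 7 'b': at 7
pos 8 'b': at 0 ·f
pos 9 'a': at 1
pos 10 'a': at 1 ·f
pos 11 'b': at 2
pos 12 'c': at 3
pos 13 'a': at 4  emit P0@[10:13]
pos 14 'a': at 1 ·f
pos 15 'c': at 5 ·f
pos 16 'c': at 6
pos 17 'c': at 6 ·f
pos 18 'b': at 7
pos 19 'c': at 8
pos 20 'c': at 9  emit P1@[16:20]
pos 21 'a': at 1 ·f
pos 22 'b': at 2

Result: [[4,1],[13,0],[20,1]]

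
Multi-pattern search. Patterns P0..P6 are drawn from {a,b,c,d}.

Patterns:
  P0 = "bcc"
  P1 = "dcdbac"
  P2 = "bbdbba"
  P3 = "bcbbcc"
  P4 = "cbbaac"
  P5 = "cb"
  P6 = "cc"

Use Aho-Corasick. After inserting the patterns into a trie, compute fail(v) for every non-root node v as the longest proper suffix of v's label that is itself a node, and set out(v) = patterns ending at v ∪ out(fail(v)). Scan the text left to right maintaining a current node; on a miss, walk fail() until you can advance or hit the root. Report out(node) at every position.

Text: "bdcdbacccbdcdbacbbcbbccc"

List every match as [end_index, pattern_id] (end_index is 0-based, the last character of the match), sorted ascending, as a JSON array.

Build automaton:
Trie nodes:
  n0 'ε': b→1 c→19 d→4
  n1 'b': b→10 c→2
  n2 'bc': b→15 c→3
  n3 'bcc': ·  ←P0
  n4 'd': c→5
  n5 'dc': d→6
  n6 'dcd': b→7
  n7 'dcdb': a→8
  n8 'dcdba': c→9
  n9 'dcdbac': ·  ←P1
  n10 'bb': d→11
  n11 'bbd': b→12
  n12 'bbdb': b→13
  n13 'bbdbb': a→14
  n14 'bbdbba': ·  ←P2
  n15 'bcb': b→16
  n16 'bcbb': c→17
  n17 'bcbbc': c→18
  n18 'bcbbcc': ·  ←P3
  n19 'c': b→20 c→25
  n20 'cb': b→21  ←P5
  n21 'cbb': a→22
  n22 'cbba': a→23
  n23 'cbbaa': c→24
  n24 'cbbaac': ·  ←P4
  n25 'cc': ·  ←P6

BFS fail/out derivation:
  n1('b'): parent n0 fail=0; on 'b' 0 → fail=0;  out ∅∪∅=∅
  n4('d'): parent n0 fail=0; on 'd' 0 → fail=0;  out ∅∪∅=∅
  n19('c'): parent n0 fail=0; on 'c' 0 → fail=0;  out ∅∪∅=∅
  n2('bc'): parent n1 fail=0; on 'c' 0 → fail=19;  out ∅∪∅=∅
  n5('dc'): parent n4 fail=0; on 'c' 0 → fail=19;  out ∅∪∅=∅
  n10('bb'): parent n1 fail=0; on 'b' 0 → fail=1;  out ∅∪∅=∅
  n20('cb'): parent n19 fail=0; on 'b' 0 → fail=1;  out {5}∪∅={5}
  n25('cc'): parent n19 fail=0; on 'c' 0 → fail=19;  out {6}∪∅={6}
  n3('bcc'): parent n2 fail=19; on 'c' 19 → fail=25;  out {0}∪{6}={0,6}
  n6('dcd'): parent n5 fail=19; on 'd' 19→0 → fail=4;  out ∅∪∅=∅
  n11('bbd'): parent n10 fail=1; on 'd' 1→0 → fail=4;  out ∅∪∅=∅
  n15('bcb'): parent n2 fail=19; on 'b' 19 → fail=20;  out ∅∪{5}={5}
  n21('cbb'): parent n20 fail=1; on 'b' 1 → fail=10;  out ∅∪∅=∅
  n7('dcdb'): parent n6 fail=4; on 'b' 4→0 → fail=1;  out ∅∪∅=∅
  n12('bbdb'): parent n11 fail=4; on 'b' 4→0 → fail=1;  out ∅∪∅=∅
  n16('bcbb'): parent n15 fail=20; on 'b' 20 → fail=21;  out ∅∪∅=∅
  n22('cbba'): parent n21 fail=10; on 'a' 10→1→0 → fail=0;  out ∅∪∅=∅
  n8('dcdba'): parent n7 fail=1; on 'a' 1→0 → fail=0;  out ∅∪∅=∅
  n13('bbdbb'): parent n12 fail=1; on 'b' 1 → fail=10;  out ∅∪∅=∅
  n17('bcbbc'): parent n16 fail=21; on 'c' 21→10→1 → fail=2;  out ∅∪∅=∅
  n23('cbbaa'): parent n22 fail=0; on 'a' 0 → fail=0;  out ∅∪∅=∅
  n9('dcdbac'): parent n8 fail=0; on 'c' 0 → fail=19;  out {1}∪∅={1}
  n14('bbdbba'): parent n13 fail=10; on 'a' 10→1→0 → fail=0;  out {2}∪∅={2}
  n18('bcbbcc'): parent n17 fail=2; on 'c' 2 → fail=3;  out {3}∪{0,6}={0,3,6}
  n24('cbbaac'): parent n23 fail=0; on 'c' 0 → fail=19;  out {4}∪∅={4}

Run:
i=0 'b': node 0→1
i=1 'd': node 1→4 (fail-walked)
i=2 'c': node 4→5
i=3 'd': node 5→6
i=4 'b': node 6→7
i=5 'a': node 7→8
i=6 'c': node 8→9  emit P1@[1:6]
i=7 'c': node 9→25 (fail-walked)  emit P6@[6:7]
i=8 'c': node 25→25 (fail-walked)  emit P6@[7:8]
i=9 'b': node 25→20 (fail-walked)  emit P5@[8:9]
i=10 'd': node 20→4 (fail-walked)
i=11 'c': node 4→5
i=12 'd': node 5→6
i=13 'b': node 6→7
i=14 'a': node 7→8
i=15 'c': node 8→9  emit P1@[10:15]
i=16 'b': node 9→20 (fail-walked)  emit P5@[15:16]
i=17 'b': node 20→21
i=18 'c': node 21→2 (fail-walked)
i=19 'b': node 2→15  emit P5@[18:19]
i=20 'b': node 15→16
i=21 'c': node 16→17
i=22 'c': node 17→18  emit P0@[20:22],P3@[17:22],P6@[21:22]
i=23 'c': node 18→25 (fail-walked)  emit P6@[22:23]

All matches (sorted): [[6,1],[7,6],[8,6],[9,5],[15,1],[16,5],[19,5],[22,0],[22,3],[22,6],[23,6]]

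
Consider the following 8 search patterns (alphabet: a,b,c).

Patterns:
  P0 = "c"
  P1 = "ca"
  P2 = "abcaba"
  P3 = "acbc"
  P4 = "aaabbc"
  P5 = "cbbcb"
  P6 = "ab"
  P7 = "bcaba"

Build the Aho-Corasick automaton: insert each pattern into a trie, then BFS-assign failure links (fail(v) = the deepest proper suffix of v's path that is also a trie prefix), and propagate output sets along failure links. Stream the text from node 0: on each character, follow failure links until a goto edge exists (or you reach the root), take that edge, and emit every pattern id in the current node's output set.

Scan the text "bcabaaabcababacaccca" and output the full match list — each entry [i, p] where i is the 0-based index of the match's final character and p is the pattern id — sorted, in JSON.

Build automaton:
Trie nodes:
  0='ε' goto a→3 b→21 c→1
  1='c' goto a→2 b→17  ←P0
  2='ca' goto ·  ←P1
  3='a' goto a→12 b→4 c→9
  4='ab' goto c→5  ←P6
  5='abc' goto a→6
  6='abca' goto b→7
  7='abcab' goto a→8
  8='abcaba' goto ·  ←P2
  9='ac' goto b→10
  10='acb' goto c→11
  11='acbc' goto ·  ←P3
  12='aa' goto a→13
  13='aaa' goto b→14
  14='aaab' goto b→15
  15='aaabb' goto c→16
  16='aaabbc' goto ·  ←P4
  17='cb' goto b→18
  18='cbb' goto c→19
  19='cbbc' goto b→20
  20='cbbcb' goto ·  ←P5
  21='b' goto c→22
  22='bc' goto a→23
  23='bca' goto b→24
  24='bcab' goto a→25
  25='bcaba' goto ·  ←P7

Failure links (BFS by depth):
  fail(1) 'c': from fail(0)=0 chase 'c': 0 ⇒ 0;  out={0}∪out(0)={0}
  fail(3) 'a': from fail(0)=0 chase 'a': 0 ⇒ 0;  out=∅∪out(0)=∅
  fail(21) 'b': from fail(0)=0 chase 'b': 0 ⇒ 0;  out=∅∪out(0)=∅
  fail(2) 'ca': from fail(1)=0 chase 'a': 0 ⇒ 3;  out={1}∪out(3)={1}
  fail(4) 'ab': from fail(3)=0 chase 'b': 0 ⇒ 21;  out={6}∪out(21)={6}
  fail(9) 'ac': from fail(3)=0 chase 'c': 0 ⇒ 1;  out=∅∪out(1)={0}
  fail(12) 'aa': from fail(3)=0 chase 'a': 0 ⇒ 3;  out=∅∪out(3)=∅
  fail(17) 'cb': from fail(1)=0 chase 'b': 0 ⇒ 21;  out=∅∪out(21)=∅
  fail(22) 'bc': from fail(21)=0 chase 'c': 0 ⇒ 1;  out=∅∪out(1)={0}
  fail(5) 'abc': from fail(4)=21 chase 'c': 21 ⇒ 22;  out=∅∪out(22)={0}
  fail(10) 'acb': from fail(9)=1 chase 'b': 1 ⇒ 17;  out=∅∪out(17)=∅
  fail(13) 'aaa': from fail(12)=3 chase 'a': 3 ⇒ 12;  out=∅∪out(12)=∅
  fail(18) 'cbb': from fail(17)=21 chase 'b': 21→0 ⇒ 21;  out=∅∪out(21)=∅
  fail(23) 'bca': from fail(22)=1 chase 'a': 1 ⇒ 2;  out=∅∪out(2)={1}
  fail(6) 'abca': from fail(5)=22 chase 'a': 22 ⇒ 23;  out=∅∪out(23)={1}
  fail(11) 'acbc': from fail(10)=17 chase 'c': 17→21 ⇒ 22;  out={3}∪out(22)={0,3}
  fail(14) 'aaab': from fail(13)=12 chase 'b': 12→3 ⇒ 4;  out=∅∪out(4)={6}
  fail(19) 'cbbc': from fail(18)=21 chase 'c': 21 ⇒ 22;  out=∅∪out(22)={0}
  fail(24) 'bcab': from fail(23)=2 chase 'b': 2→3 ⇒ 4;  out=∅∪out(4)={6}
  fail(7) 'abcab': from fail(6)=23 chase 'b': 23 ⇒ 24;  out=∅∪out(24)={6}
  fail(15) 'aaabb': from fail(14)=4 chase 'b': 4→21→0 ⇒ 21;  out=∅∪out(21)=∅
  fail(20) 'cbbcb': from fail(19)=22 chase 'b': 22→1 ⇒ 17;  out={5}∪out(17)={5}
  fail(25) 'bcaba': from fail(24)=4 chase 'a': 4→21→0 ⇒ 3;  out={7}∪out(3)={7}
  fail(8) 'abcaba': from fail(7)=24 chase 'a': 24 ⇒ 25;  out={2}∪out(25)={2,7}
  fail(16) 'aaabbc': from fail(15)=21 chase 'c': 21 ⇒ 22;  out={4}∪out(22)={0,4}

Scan:
pos 0 'b': at 21
pos 1 'c': at 22  ** P0@[1:1]
pos 2 'a': at 23  ** P1@[1:2]
pos 3 'b': at 24  ** P6@[2:3]
pos 4 'a': at 25  ** P7@[0:4]
pos 5 'a': at 12 (fail-walked)
pos 6 'a': at 13
pos 7 'b': at 14  ** P6@[6:7]
pos 8 'c': at 5 (fail-walked)  ** P0@[8:8]
pos 9 'a': at 6  ** P1@[8:9]
pos 10 'b': at 7  ** P6@[9:10]
pos 11 'a': at 8  ** P2@[6:11],P7@[7:11]
pos 12 'b': at 4 (fail-walked)  ** P6@[11:12]
pos 13 'a': at 3 (fail-walked)
pos 14 'c': at 9  ** P0@[14:14]
pos 15 'a': at 2 (fail-walked)  ** P1@[14:15]
pos 16 'c': at 9 (fail-walked)  ** P0@[16:16]
pos 17 'c': at 1 (fail-walked)  ** P0@[17:17]
pos 18 'c': at 1 (fail-walked)  ** P0@[18:18]
pos 19 'a': at 2  ** P1@[18:19]

Matches: [[1,0],[2,1],[3,6],[4,7],[7,6],[8,0],[9,1],[10,6],[11,2],[11,7],[12,6],[14,0],[15,1],[16,0],[17,0],[18,0],[19,1]]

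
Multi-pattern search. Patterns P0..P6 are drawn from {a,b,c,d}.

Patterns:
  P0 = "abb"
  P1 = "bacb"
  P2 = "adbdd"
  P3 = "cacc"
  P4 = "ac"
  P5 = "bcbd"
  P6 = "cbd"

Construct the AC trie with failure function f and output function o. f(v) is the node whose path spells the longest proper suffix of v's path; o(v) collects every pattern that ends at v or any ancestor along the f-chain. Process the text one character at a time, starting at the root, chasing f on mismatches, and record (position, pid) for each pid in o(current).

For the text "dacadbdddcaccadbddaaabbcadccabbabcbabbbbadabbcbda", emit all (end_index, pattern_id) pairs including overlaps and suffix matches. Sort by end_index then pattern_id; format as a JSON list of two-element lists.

Build automaton:
Trie nodes:
  0='ε' goto a→1 b→4 c→12
  1='a' goto b→2 c→16 d→8
  2='ab' goto b→3
  3='abb' goto ·  [P0 ends]
  4='b' goto a→5 c→17
  5='ba' goto c→6
  6='bac' goto b→7
  7='bacb' goto ·  [P1 ends]
  8='ad' goto b→9
  9='adb' goto d→10
  10='adbd' goto d→11
  11='adbdd' goto ·  [P2 ends]
  12='c' goto a→13 b→20
  13='ca' goto c→14
  14='cac' goto c→15
  15='cacc' goto ·  [P3 ends]
  16='ac' goto ·  [P4 ends]
  17='bc' goto b→18
  18='bcb' goto d→19
  19='bcbd' goto ·  [P5 ends]
  20='cb' goto d→21
  21='cbd' goto ·  [P6 ends]

BFS fail/out derivation:
  fail(1) 'a': from fail(0)=0 chase 'a': 0 ⇒ 0;  out=∅∪out(0)=∅
  fail(4) 'b': from fail(0)=0 chase 'b': 0 ⇒ 0;  out=∅∪out(0)=∅
  fail(12) 'c': from fail(0)=0 chase 'c': 0 ⇒ 0;  out=∅∪out(0)=∅
  fail(2) 'ab': from fail(1)=0 chase 'b': 0 ⇒ 4;  out=∅∪out(4)=∅
  fail(5) 'ba': from fail(4)=0 chase 'a': 0 ⇒ 1;  out=∅∪out(1)=∅
  fail(8) 'ad': from fail(1)=0 chase 'd': 0 ⇒ 0;  out=∅∪out(0)=∅
  fail(13) 'ca': from fail(12)=0 chase 'a': 0 ⇒ 1;  out=∅∪out(1)=∅
  fail(16) 'ac': from fail(1)=0 chase 'c': 0 ⇒ 12;  out={4}∪out(12)={4}
  fail(17) 'bc': from fail(4)=0 chase 'c': 0 ⇒ 12;  out=∅∪out(12)=∅
  fail(20) 'cb': from fail(12)=0 chase 'b': 0 ⇒ 4;  out=∅∪out(4)=∅
  fail(3) 'abb': from fail(2)=4 chase 'b': 4→0 ⇒ 4;  out={0}∪out(4)={0}
  fail(6) 'bac': from fail(5)=1 chase 'c': 1 ⇒ 16;  out=∅∪out(16)={4}
  fail(9) 'adb': from fail(8)=0 chase 'b': 0 ⇒ 4;  out=∅∪out(4)=∅
  fail(14) 'cac': from fail(13)=1 chase 'c': 1 ⇒ 16;  out=∅∪out(16)={4}
  fail(18) 'bcb': from fail(17)=12 chase 'b': 12 ⇒ 20;  out=∅∪out(20)=∅
  fail(21) 'cbd': from fail(20)=4 chase 'd': 4→0 ⇒ 0;  out={6}∪out(0)={6}
  fail(7) 'bacb': from fail(6)=16 chase 'b': 16→12 ⇒ 20;  out={1}∪out(20)={1}
  fail(10) 'adbd': from fail(9)=4 chase 'd': 4→0 ⇒ 0;  out=∅∪out(0)=∅
  fail(15) 'cacc': from fail(14)=16 chase 'c': 16→12→0 ⇒ 12;  out={3}∪out(12)={3}
  fail(19) 'bcbd': from fail(18)=20 chase 'd': 20 ⇒ 21;  out={5}∪out(21)={5,6}
  fail(11) 'adbdd': from fail(10)=0 chase 'd': 0 ⇒ 0;  out={2}∪out(0)={2}

Scan:
pos 0 'd': at 0
pos 1 'a': at 1
pos 2 'c': at 16  ** P4@[1:2]
pos 3 'a': at 13 (fail-walked)
pos 4 'd': at 8 (fail-walked)
pos 5 'b': at 9
pos 6 'd': at 10
pos 7 'd': at 11  ** P2@[3:7]
pos 8 'd': at 0 (fail-walked)
pos 9 'c': at 12
pos 10 'a': at 13
pos 11 'c': at 14  ** P4@[10:11]
pos 12 'c': at 15  ** P3@[9:12]
pos 13 'a': at 13 (fail-walked)
pos 14 'd': at 8 (fail-walked)
pos 15 'b': at 9
pos 16 'd': at 10
pos 17 'd': at 11  ** P2@[13:17]
pos 18 'a': at 1 (fail-walked)
pos 19 'a': at 1 (fail-walked)
pos 20 'a': at 1 (fail-walked)
pos 21 'b': at 2
pos 22 'b': at 3  ** P0@[20:22]
pos 23 'c': at 17 (fail-walked)
pos 24 'a': at 13 (fail-walked)
pos 25 'd': at 8 (fail-walked)
pos 26 'c': at 12 (fail-walked)
pos 27 'c': at 12 (fail-walked)
pos 28 'a': at 13
pos 29 'b': at 2 (fail-walked)
pos 30 'b': at 3  ** P0@[28:30]
pos 31 'a': at 5 (fail-walked)
pos 32 'b': at 2 (fail-walked)
pos 33 'c': at 17 (fail-walked)
pos 34 'b': at 18
pos 35 'a': at 5 (fail-walked)
pos 36 'b': at 2 (fail-walked)
pos 37 'b': at 3  ** P0@[35:37]
pos 38 'b': at 4 (fail-walked)
pos 39 'b': at 4 (fail-walked)
pos 40 'a': at 5
pos 41 'd': at 8 (fail-walked)
pos 42 'a': at 1 (fail-walked)
pos 43 'b': at 2
pos 44 'b': at 3  ** P0@[42:44]
pos 45 'c': at 17 (fail-walked)
pos 46 'b': at 18
pos 47 'd': at 19  ** P5@[44:47],P6@[45:47]
pos 48 'a': at 1 (fail-walked)

All matches (sorted): [[2,4],[7,2],[11,4],[12,3],[17,2],[22,0],[30,0],[37,0],[44,0],[47,5],[47,6]]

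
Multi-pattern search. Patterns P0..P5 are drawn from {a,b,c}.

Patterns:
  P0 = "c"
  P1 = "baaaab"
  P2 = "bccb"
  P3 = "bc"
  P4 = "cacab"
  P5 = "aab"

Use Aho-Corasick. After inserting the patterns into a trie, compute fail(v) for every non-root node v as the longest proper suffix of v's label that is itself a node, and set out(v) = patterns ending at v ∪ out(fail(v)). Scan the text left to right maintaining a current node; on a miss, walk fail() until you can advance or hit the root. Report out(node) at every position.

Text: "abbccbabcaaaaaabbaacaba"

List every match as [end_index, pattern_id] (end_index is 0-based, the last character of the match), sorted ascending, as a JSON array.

Construct AC machine:
Trie (insert patterns):
  n0 'ε': a→15 b→2 c→1
  n1 'c': a→11  ←P0
  n2 'b': a→3 c→8
  n3 'ba': a→4
  n4 'baa': a→5
  n5 'baaa': a→6
  n6 'baaaa': b→7
  n7 'baaaab': ·  ←P1
  n8 'bc': c→9  ←P3
  n9 'bcc': b→10
  n10 'bccb': ·  ←P2
  n11 'ca': c→12
  n12 'cac': a→13
  n13 'caca': b→14
  n14 'cacab': ·  ←P4
  n15 'a': a→16
  n16 'aa': b→17
  n17 'aab': ·  ←P5

Failure links (BFS by depth):
  n1('c'): parent n0 fail=0; on 'c' 0 → fail=0;  out {0}∪∅={0}
  n2('b'): parent n0 fail=0; on 'b' 0 → fail=0;  out ∅∪∅=∅
  n15('a'): parent n0 fail=0; on 'a' 0 → fail=0;  out ∅∪∅=∅
  n3('ba'): parent n2 fail=0; on 'a' 0 → fail=15;  out ∅∪∅=∅
  n8('bc'): parent n2 fail=0; on 'c' 0 → fail=1;  out {3}∪{0}={0,3}
  n11('ca'): parent n1 fail=0; on 'a' 0 → fail=15;  out ∅∪∅=∅
  n16('aa'): parent n15 fail=0; on 'a' 0 → fail=15;  out ∅∪∅=∅
  n4('baa'): parent n3 fail=15; on 'a' 15 → fail=16;  out ∅∪∅=∅
  n9('bcc'): parent n8 fail=1; on 'c' 1→0 → fail=1;  out ∅∪{0}={0}
  n12('cac'): parent n11 fail=15; on 'c' 15→0 → fail=1;  out ∅∪{0}={0}
  n17('aab'): parent n16 fail=15; on 'b' 15→0 → fail=2;  out {5}∪∅={5}
  n5('baaa'): parent n4 fail=16; on 'a' 16→15 → fail=16;  out ∅∪∅=∅
  n10('bccb'): parent n9 fail=1; on 'b' 1→0 → fail=2;  out {2}∪∅={2}
  n13('caca'): parent n12 fail=1; on 'a' 1 → fail=11;  out ∅∪∅=∅
  n6('baaaa'): parent n5 fail=16; on 'a' 16→15 → fail=16;  out ∅∪∅=∅
  n14('cacab'): parent n13 fail=11; on 'b' 11→15→0 → fail=2;  out {4}∪∅={4}
  n7('baaaab'): parent n6 fail=16; on 'b' 16 → fail=17;  out {1}∪{5}={1,5}

Scan:
i=0 'a': node 0→15
i=1 'b': node 15→2 (fail-walked)
i=2 'b': node 2→2 (fail-walked)
i=3 'c': node 2→8  ** P0@[3:3],P3@[2:3]
i=4 'c': node 8→9  ** P0@[4:4]
i=5 'b': node 9→10  ** P2@[2:5]
i=6 'a': node 10→3 (fail-walked)
i=7 'b': node 3→2 (fail-walked)
i=8 'c': node 2→8  ** P0@[8:8],P3@[7:8]
i=9 'a': node 8→11 (fail-walked)
i=10 'a': node 11→16 (fail-walked)
i=11 'a': node 16→16 (fail-walked)
i=12 'a': node 16→16 (fail-walked)
i=13 'a': node 16→16 (fail-walked)
i=14 'a': node 16→16 (fail-walked)
i=15 'b': node 16→17  ** P5@[13:15]
i=16 'b': node 17→2 (fail-walked)
i=17 'a': node 2→3
i=18 'a': node 3→4
i=19 'c': node 4→1 (fail-walked)  ** P0@[19:19]
i=20 'a': node 1→11
i=21 'b': node 11→2 (fail-walked)
i=22 'a': node 2→3

All matches (sorted): [[3,0],[3,3],[4,0],[5,2],[8,0],[8,3],[15,5],[19,0]]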